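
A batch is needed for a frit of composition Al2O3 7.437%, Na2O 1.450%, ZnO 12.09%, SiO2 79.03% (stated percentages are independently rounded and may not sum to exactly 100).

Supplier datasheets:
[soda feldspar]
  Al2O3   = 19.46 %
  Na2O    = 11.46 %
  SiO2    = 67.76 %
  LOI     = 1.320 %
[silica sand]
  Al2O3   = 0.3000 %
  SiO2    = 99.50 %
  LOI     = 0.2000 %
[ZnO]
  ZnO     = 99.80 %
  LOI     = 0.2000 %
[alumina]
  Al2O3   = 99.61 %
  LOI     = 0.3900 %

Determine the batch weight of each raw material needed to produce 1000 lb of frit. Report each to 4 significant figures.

Batch per 1000 lb frit:
  soda feldspar: 126.5 lb
  silica sand: 708.1 lb
  ZnO: 121.1 lb
  alumina: 47.81 lb
Total batch = 1004 lb; LOI loss = 3.515 lb; yield = 99.65%

All internal work carries full float precision in every operation; in-progress results are displayed rounded off to 4 significant digits between the steps; every reported result undergoes a single rounding; all derived quantities, including net glass mass, LOI, the yield, four oxide percentages, the totals, are rebuilt from the weighed amounts for 1000 lb of glass at exact precision, exactly as printed in question or answer.
Per-oxide target masses for 1000 lb frit:
  Al2O3: 7.437% × 1000 = 74.37 lb
  Na2O: 1.450% × 1000 = 14.50 lb
  ZnO: 12.09% × 1000 = 120.9 lb
  SiO2: 79.03% × 1000 = 790.3 lb
Sums-versus-targets review with the batch weights as given, per the basis as stated (delivered sums recover each target modulo rounding of the values):
  Al2O3: 126.5·0.1946 + 708.1·0.003000 + 47.81·0.9961 = 74.36 lb (target 74.37 lb)
  Na2O: 126.5·0.1146 = 14.50 lb (target 14.50 lb)
  ZnO: 121.1·0.9980 = 120.9 lb (target 120.9 lb)
  SiO2: 126.5·0.6776 + 708.1·0.9950 = 790.3 lb (target 790.3 lb)
Mass balance on the glass: batch total minus LOI = 1000 lb (the Σ of target masses is 1000 lb; with the basis standing at 1000 lb — rounding explains the deltas).
Whole-batch sum: Σ batch = 1004 lb; Σ batch·LOI gives LOI loss = 3.515 lb; the yield ratio, glass ÷ batch: 99.65%.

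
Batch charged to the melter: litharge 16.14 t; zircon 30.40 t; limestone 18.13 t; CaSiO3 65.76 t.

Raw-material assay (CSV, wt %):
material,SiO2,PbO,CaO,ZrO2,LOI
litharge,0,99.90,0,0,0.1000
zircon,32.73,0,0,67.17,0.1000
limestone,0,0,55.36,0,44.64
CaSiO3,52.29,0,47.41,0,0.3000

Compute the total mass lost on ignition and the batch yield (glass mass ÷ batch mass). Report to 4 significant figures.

Intermediates appear (rounded to 4 significant digits) at each printed step; all internal work keeps full float precision from start to finish — every reported value is rounded just once; all derived quantities (net glass mass, four oxide percentages, LOI, the totals, yield) are rebuilt using the weight values per 122.1 t of glass in exact precision precisely as stated by the problem or the answer.
Material-by-material LOI:
  litharge: 16.14 × 0.001000 = 0.01614 t
  zircon: 30.40 × 0.001000 = 0.03040 t
  limestone: 18.13 × 0.4464 = 8.093 t
  CaSiO3: 65.76 × 0.003000 = 0.1973 t
Total LOI = 8.337 t
Glass = batch − LOI = 130.4 − 8.337 = 122.1 t

LOI loss = 8.337 t; glass = 122.1 t; yield = 93.61%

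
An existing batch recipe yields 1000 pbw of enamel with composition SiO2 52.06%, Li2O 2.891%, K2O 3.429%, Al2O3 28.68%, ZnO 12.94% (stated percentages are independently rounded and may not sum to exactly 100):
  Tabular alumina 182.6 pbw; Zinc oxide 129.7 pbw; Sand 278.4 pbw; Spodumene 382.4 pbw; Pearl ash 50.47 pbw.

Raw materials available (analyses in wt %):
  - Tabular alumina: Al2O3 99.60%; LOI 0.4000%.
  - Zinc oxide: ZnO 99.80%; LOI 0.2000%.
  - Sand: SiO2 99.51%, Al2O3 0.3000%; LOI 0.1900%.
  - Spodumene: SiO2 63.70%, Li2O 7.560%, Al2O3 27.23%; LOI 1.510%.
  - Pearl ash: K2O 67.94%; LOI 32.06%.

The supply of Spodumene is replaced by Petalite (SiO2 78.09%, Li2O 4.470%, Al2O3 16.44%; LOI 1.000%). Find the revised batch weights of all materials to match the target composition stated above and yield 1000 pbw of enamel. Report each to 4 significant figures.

Revised batch per 1000 pbw enamel:
  Tabular alumina: 181.2 pbw
  Zinc oxide: 129.7 pbw
  Sand: 15.62 pbw
  Petalite: 646.8 pbw
  Pearl ash: 50.47 pbw
Total batch = 1024 pbw; LOI loss = 23.66 pbw

Values along the way are printed, rounded to 4 significant figures, at each printed step. The whole derivation runs at full precision all the way through; each reported value undergoes a single rounding — the derived quantities, which include totals, net glass mass, the yield, LOI, five oxide percentages, are re-derived in full precision, precisely as stated by problem or answer, from the batch weights on 1000 pbw of glass.
Target oxide masses per 1000 pbw enamel:
  SiO2: 52.06% × 1000 = 520.6 pbw
  Li2O: 2.891% × 1000 = 28.91 pbw
  K2O: 3.429% × 1000 = 34.29 pbw
  Al2O3: 28.68% × 1000 = 286.8 pbw
  ZnO: 12.94% × 1000 = 129.4 pbw
A balance pass over the oxides, with the batch weights as given, under the basis named above (summed amounts equal target values within answer rounding):
  SiO2: 15.62·0.9951 + 646.8·0.7809 = 520.6 pbw (target 520.6 pbw)
  Li2O: 646.8·0.04470 = 28.91 pbw (target 28.91 pbw)
  K2O: 50.47·0.6794 = 34.29 pbw (target 34.29 pbw)
  Al2O3: 181.2·0.9960 + 15.62·0.003000 + 646.8·0.1644 = 286.9 pbw (target 286.8 pbw)
  ZnO: 129.7·0.9980 = 129.4 pbw (target 129.4 pbw)
Glass-mass closure: batch total minus LOI = 1000 pbw (the Σ of target masses is 1000 pbw; the stated basis being 1000 pbw — a pure rounding effect).
Adding the batch up: Σ batch = 1024 pbw; the LOI term Σ batch·LOI equals 23.66 pbw; glass ÷ batch gives a yield of 97.69%.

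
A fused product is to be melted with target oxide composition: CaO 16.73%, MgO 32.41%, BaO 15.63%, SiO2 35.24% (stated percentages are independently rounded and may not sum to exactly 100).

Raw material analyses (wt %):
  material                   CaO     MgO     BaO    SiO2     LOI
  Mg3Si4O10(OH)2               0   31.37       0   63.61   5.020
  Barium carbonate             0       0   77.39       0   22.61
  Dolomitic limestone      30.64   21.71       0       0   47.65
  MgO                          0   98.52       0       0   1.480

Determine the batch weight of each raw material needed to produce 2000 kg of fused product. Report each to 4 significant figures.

Batch per 2000 kg fused product:
  Mg3Si4O10(OH)2: 1108 kg
  Barium carbonate: 403.9 kg
  Dolomitic limestone: 1092 kg
  MgO: 64.49 kg
Total batch = 2668 kg; LOI loss = 668.2 kg; yield = 74.96%

Working values appear rounded off to 4 significant figures when written out — all internal work carries exact precision all the way through — every reported value carries a single rounding; all derived quantities, which include glass mass, yield, four oxide percentages, totals, LOI, are carried at exact precision, as quoted within question or answer, using the weight values on 2000 kg of glass.
Target oxide masses per 2000 kg fused product:
  CaO: 16.73% × 2000 = 334.6 kg
  MgO: 32.41% × 2000 = 648.2 kg
  BaO: 15.63% × 2000 = 312.6 kg
  SiO2: 35.24% × 2000 = 704.8 kg
Balance tally, oxide-wise, applying the batch weights above, under the basis named above (summed amounts equal target values modulo rounding of the values):
  CaO: 1092·0.3064 = 334.6 kg (target 334.6 kg)
  MgO: 1108·0.3137 + 1092·0.2171 + 64.49·0.9852 = 648.2 kg (target 648.2 kg)
  BaO: 403.9·0.7739 = 312.6 kg (target 312.6 kg)
  SiO2: 1108·0.6361 = 704.8 kg (target 704.8 kg)
Mass balance on the glass: total batch − LOI = 2000 kg (the Σ of target masses is 2000 kg; stated basis 2000 kg — gaps are rounding artifacts).
Adding the batch up: Σ batch = 2668 kg; loss to ignition Σ batch·LOI = 668.2 kg; glass ÷ batch gives a yield of 74.96%.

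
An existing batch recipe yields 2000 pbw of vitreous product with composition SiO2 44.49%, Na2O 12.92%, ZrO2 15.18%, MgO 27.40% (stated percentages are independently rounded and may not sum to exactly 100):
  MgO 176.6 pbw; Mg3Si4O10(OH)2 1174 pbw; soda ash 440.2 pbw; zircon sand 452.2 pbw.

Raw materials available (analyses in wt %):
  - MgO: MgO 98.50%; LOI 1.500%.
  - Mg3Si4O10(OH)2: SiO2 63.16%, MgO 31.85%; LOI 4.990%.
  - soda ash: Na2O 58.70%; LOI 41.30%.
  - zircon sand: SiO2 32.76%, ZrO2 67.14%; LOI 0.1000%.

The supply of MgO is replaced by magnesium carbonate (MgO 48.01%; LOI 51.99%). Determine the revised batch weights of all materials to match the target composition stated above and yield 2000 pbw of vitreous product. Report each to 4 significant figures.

Exact precision is maintained from start to finish — intermediates appear with 4-significant-digit rounding when written out; each reported result includes exactly one rounding. The derived quantities, which include the yield, the totals, LOI, glass mass, the four compositions, are recomputed at exact precision, as set out in the problem or answer text, from the batch weights per 2000 pbw of glass.
Per-oxide target masses for 2000 pbw vitreous product:
  SiO2: 44.49% × 2000 = 889.8 pbw
  Na2O: 12.92% × 2000 = 258.4 pbw
  ZrO2: 15.18% × 2000 = 303.6 pbw
  MgO: 27.40% × 2000 = 548.0 pbw
Verifying the oxide balance applying the batch weights above, under the basis named above (delivered sums recover each target within answer rounding):
  SiO2: 1174·0.6316 + 452.2·0.3276 = 889.6 pbw (target 889.8 pbw)
  Na2O: 440.2·0.5870 = 258.4 pbw (target 258.4 pbw)
  ZrO2: 452.2·0.6714 = 303.6 pbw (target 303.6 pbw)
  MgO: 362.4·0.4801 + 1174·0.3185 = 547.9 pbw (target 548.0 pbw)
Glass-mass closure: whole batch net of LOI = 2000 pbw (targets for the oxides total 2000 pbw; with the basis standing at 2000 pbw — a pure rounding effect).
Whole-batch sum: Σ batch = 2429 pbw; LOI loss = Σ batch·LOI = 429.2 pbw; the yield ratio, glass ÷ batch: 82.33%.

Revised batch per 2000 pbw vitreous product:
  magnesium carbonate: 362.4 pbw
  Mg3Si4O10(OH)2: 1174 pbw
  soda ash: 440.2 pbw
  zircon sand: 452.2 pbw
Total batch = 2429 pbw; LOI loss = 429.2 pbw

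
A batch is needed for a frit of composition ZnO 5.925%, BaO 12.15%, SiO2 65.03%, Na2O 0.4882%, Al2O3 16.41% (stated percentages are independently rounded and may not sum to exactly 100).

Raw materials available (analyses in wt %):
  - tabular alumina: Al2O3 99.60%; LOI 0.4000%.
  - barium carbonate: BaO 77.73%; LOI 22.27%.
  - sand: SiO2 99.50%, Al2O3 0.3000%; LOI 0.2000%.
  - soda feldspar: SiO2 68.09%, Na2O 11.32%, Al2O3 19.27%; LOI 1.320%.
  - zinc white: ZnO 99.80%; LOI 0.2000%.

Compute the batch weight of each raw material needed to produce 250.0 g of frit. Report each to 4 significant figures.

Intermediates are displayed with 4-significant-digit rounding between the steps. Every computation holds full precision at all times; a single rounding produces each reported value. The derived quantities, including the five compositions, yield, ignition loss, totals, net glass mass, are re-derived from the batch weights per 250.0 g of glass in full precision, as set out in the question or the answer.
Per-oxide target masses for 250.0 g frit:
  ZnO: 5.925% × 250.0 = 14.81 g
  BaO: 12.15% × 250.0 = 30.38 g
  SiO2: 65.03% × 250.0 = 162.6 g
  Na2O: 0.4882% × 250.0 = 1.221 g
  Al2O3: 16.41% × 250.0 = 41.02 g
Per-oxide balance check with the batch weights as given, at the basis given (each sum matches its target mass exact up to rounding of places):
  ZnO: 14.84·0.9980 = 14.81 g (target 14.81 g)
  BaO: 39.08·0.7773 = 30.38 g (target 30.38 g)
  SiO2: 156.0·0.9950 + 10.78·0.6809 = 162.6 g (target 162.6 g)
  Na2O: 10.78·0.1132 = 1.220 g (target 1.221 g)
  Al2O3: 38.63·0.9960 + 156.0·0.003000 + 10.78·0.1927 = 41.02 g (target 41.02 g)
Glass mass check: whole batch net of LOI = 250.0 g (targets for the oxides total 250.0 g; stated basis 250.0 g — rounding explains the deltas).
Total batch = Σ batch = 259.3 g; Σ batch·LOI gives LOI loss = 9.342 g; as yield: glass ÷ batch → 96.40%.

Batch per 250.0 g frit:
  tabular alumina: 38.63 g
  barium carbonate: 39.08 g
  sand: 156.0 g
  soda feldspar: 10.78 g
  zinc white: 14.84 g
Total batch = 259.3 g; LOI loss = 9.342 g; yield = 96.40%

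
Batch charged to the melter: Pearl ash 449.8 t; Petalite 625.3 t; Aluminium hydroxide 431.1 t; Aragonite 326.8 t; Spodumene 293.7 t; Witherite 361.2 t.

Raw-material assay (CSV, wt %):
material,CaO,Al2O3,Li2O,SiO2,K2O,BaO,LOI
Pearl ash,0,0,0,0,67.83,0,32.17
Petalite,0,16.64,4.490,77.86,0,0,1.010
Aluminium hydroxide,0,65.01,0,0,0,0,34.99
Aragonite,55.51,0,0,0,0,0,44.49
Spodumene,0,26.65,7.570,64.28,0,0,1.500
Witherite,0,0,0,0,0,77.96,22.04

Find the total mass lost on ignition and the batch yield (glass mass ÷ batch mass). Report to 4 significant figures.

LOI loss = 531.3 t; glass = 1957 t; yield = 78.65%

Intermediates are shown, rounded to four significant digits, within the worked lines — all arithmetic carries exact precision at every stage. Each reported figure undergoes a single rounding; the derived quantities, including totals, net glass mass, LOI, the yield, six oxide percentages, are recomputed from the weighed amounts at 1957 t of glass at full precision precisely as stated by either problem or answer.
Each material's LOI contribution:
  Pearl ash: 449.8 × 0.3217 = 144.7 t
  Petalite: 625.3 × 0.01010 = 6.316 t
  Aluminium hydroxide: 431.1 × 0.3499 = 150.8 t
  Aragonite: 326.8 × 0.4449 = 145.4 t
  Spodumene: 293.7 × 0.01500 = 4.405 t
  Witherite: 361.2 × 0.2204 = 79.61 t
Total LOI = 531.3 t
Glass = batch − LOI = 2488 − 531.3 = 1957 t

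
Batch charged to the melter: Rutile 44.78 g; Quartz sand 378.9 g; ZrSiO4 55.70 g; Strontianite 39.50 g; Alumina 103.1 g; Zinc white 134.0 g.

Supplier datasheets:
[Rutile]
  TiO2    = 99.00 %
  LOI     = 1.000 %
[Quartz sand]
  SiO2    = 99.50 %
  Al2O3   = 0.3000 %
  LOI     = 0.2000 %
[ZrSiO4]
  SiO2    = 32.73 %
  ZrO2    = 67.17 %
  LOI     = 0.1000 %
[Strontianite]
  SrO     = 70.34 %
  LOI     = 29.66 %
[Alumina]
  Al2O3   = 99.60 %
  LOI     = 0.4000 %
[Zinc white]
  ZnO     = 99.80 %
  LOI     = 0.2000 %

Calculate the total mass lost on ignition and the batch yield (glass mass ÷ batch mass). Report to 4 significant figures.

The whole derivation carries full precision in all steps. Values along the way appear rounded to 4 significant figures between the steps — every reported value is rounded just once; the derived quantities (the totals, the six compositions, LOI, glass mass, the yield) are carried in full float precision from the weighed amounts for 742.3 g of glass as quoted within the question or the answer.
Each material's LOI contribution:
  Rutile: 44.78 × 0.01000 = 0.4478 g
  Quartz sand: 378.9 × 0.002000 = 0.7578 g
  ZrSiO4: 55.70 × 0.001000 = 0.05570 g
  Strontianite: 39.50 × 0.2966 = 11.72 g
  Alumina: 103.1 × 0.004000 = 0.4124 g
  Zinc white: 134.0 × 0.002000 = 0.2680 g
Total LOI = 13.66 g
Glass = batch − LOI = 756.0 − 13.66 = 742.3 g

LOI loss = 13.66 g; glass = 742.3 g; yield = 98.19%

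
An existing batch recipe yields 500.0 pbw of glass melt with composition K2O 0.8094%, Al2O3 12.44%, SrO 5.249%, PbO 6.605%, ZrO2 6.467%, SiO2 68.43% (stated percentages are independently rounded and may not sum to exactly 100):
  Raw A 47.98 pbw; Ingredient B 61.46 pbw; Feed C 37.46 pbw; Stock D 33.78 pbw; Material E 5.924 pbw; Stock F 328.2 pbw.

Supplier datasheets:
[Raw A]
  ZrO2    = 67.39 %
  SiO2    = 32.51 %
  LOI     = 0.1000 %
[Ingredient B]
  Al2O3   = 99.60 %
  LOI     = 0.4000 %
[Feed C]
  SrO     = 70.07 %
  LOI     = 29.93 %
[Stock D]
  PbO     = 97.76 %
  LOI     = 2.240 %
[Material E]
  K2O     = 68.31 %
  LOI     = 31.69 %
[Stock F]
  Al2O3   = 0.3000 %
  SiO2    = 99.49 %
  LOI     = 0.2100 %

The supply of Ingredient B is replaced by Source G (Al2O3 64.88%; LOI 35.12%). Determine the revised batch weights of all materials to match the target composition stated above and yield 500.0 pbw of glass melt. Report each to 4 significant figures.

Revised batch per 500.0 pbw glass melt:
  Raw A: 47.98 pbw
  Source G: 94.35 pbw
  Feed C: 37.46 pbw
  Stock D: 33.78 pbw
  Material E: 5.924 pbw
  Stock F: 328.2 pbw
Total batch = 547.7 pbw; LOI loss = 47.72 pbw

Values along the way are shown, rounded to four significant digits, across the worked steps — the whole derivation maintains full float precision at every stage; every reported number takes a single rounding — all derived quantities are computed at full float precision (glass mass, LOI, the totals, six oxide percentages, yield) using the weight values at 500.0 pbw of glass, precisely as stated by the problem or the answer.
Target oxide masses per 500.0 pbw glass melt:
  K2O: 0.8094% × 500.0 = 4.047 pbw
  Al2O3: 12.44% × 500.0 = 62.20 pbw
  SrO: 5.249% × 500.0 = 26.24 pbw
  PbO: 6.605% × 500.0 = 33.02 pbw
  ZrO2: 6.467% × 500.0 = 32.34 pbw
  SiO2: 68.43% × 500.0 = 342.2 pbw
A balance pass over the oxides, with the batch weights as given, versus the basis set out (target by target, the sums agree net of answer rounding effects):
  K2O: 5.924·0.6831 = 4.047 pbw (target 4.047 pbw)
  Al2O3: 94.35·0.6488 + 328.2·0.003000 = 62.20 pbw (target 62.20 pbw)
  SrO: 37.46·0.7007 = 26.25 pbw (target 26.24 pbw)
  PbO: 33.78·0.9776 = 33.02 pbw (target 33.02 pbw)
  ZrO2: 47.98·0.6739 = 32.33 pbw (target 32.34 pbw)
  SiO2: 47.98·0.3251 + 328.2·0.9949 = 342.1 pbw (target 342.2 pbw)
Glass-mass closure: batch Σ − ignition loss = 500.0 pbw (the targets, summed, come to 500.0 pbw; the stated basis being 500.0 pbw — differing by rounding only).
Whole-batch sum: Σ batch = 547.7 pbw; LOI loss = Σ batch·LOI = 47.72 pbw; the yield ratio, glass ÷ batch: 91.29%.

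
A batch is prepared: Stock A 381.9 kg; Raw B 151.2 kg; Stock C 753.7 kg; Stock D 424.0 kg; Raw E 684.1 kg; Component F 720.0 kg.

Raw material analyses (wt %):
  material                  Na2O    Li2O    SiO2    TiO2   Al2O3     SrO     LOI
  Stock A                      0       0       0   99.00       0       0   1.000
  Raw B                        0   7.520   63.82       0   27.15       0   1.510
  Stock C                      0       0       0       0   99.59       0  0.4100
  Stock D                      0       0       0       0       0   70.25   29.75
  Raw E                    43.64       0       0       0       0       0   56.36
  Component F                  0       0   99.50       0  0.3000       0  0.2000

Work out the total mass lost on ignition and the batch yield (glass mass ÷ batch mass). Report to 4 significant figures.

LOI loss = 522.3 kg; glass = 2593 kg; yield = 83.23%

Intermediates are displayed, rounded to 4 significant digits, across the worked steps; the whole derivation holds full float precision at each step. A single rounding completes every reported number — derived quantities are recomputed using the weight values at 2593 kg of glass in exact precision (the six compositions, the yield, glass mass, ignition loss, the totals), exactly as shown in problem or answer.
Each material's LOI contribution:
  Stock A: 381.9 × 0.01000 = 3.819 kg
  Raw B: 151.2 × 0.01510 = 2.283 kg
  Stock C: 753.7 × 0.004100 = 3.090 kg
  Stock D: 424.0 × 0.2975 = 126.1 kg
  Raw E: 684.1 × 0.5636 = 385.6 kg
  Component F: 720.0 × 0.002000 = 1.440 kg
Total LOI = 522.3 kg
Glass = batch − LOI = 3115 − 522.3 = 2593 kg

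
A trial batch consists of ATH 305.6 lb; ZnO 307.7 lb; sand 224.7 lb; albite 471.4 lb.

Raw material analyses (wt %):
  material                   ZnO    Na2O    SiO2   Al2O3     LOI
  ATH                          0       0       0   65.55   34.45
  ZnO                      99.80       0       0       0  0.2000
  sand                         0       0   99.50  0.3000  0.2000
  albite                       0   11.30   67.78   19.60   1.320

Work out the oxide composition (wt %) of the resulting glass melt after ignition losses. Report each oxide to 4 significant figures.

Mid-chain values are printed rounded to 4 significant digits across the worked steps. All arithmetic runs at full float precision all the way through — exactly one rounding lands on each reported number — derived quantities (LOI, four oxide percentages, totals, the yield, glass mass) are re-derived in full precision from the batch weights per 1197 lb of glass, as written in the problem or answer text.
Oxide-by-oxide delivered mass:
  ZnO: 307.7·0.9980 = 307.1 lb
  Na2O: 471.4·0.1130 = 53.27 lb
  SiO2: 224.7·0.9950 + 471.4·0.6778 = 543.1 lb
  Al2O3: 305.6·0.6555 + 224.7·0.003000 + 471.4·0.1960 = 293.4 lb
LOI: 305.6·0.3445 + 307.7·0.002000 + 224.7·0.002000 + 471.4·0.01320 = 112.6 lb
Glass = total batch minus LOI = 1309 − 112.6 = 1197 lb (consistent with Σ oxide mass)
wt % = oxide mass / glass mass × 100

Glass mass = 1197 lb (batch 1309 − LOI 112.6).
Composition: ZnO 25.66%, Na2O 4.451%, SiO2 45.38%, Al2O3 24.51%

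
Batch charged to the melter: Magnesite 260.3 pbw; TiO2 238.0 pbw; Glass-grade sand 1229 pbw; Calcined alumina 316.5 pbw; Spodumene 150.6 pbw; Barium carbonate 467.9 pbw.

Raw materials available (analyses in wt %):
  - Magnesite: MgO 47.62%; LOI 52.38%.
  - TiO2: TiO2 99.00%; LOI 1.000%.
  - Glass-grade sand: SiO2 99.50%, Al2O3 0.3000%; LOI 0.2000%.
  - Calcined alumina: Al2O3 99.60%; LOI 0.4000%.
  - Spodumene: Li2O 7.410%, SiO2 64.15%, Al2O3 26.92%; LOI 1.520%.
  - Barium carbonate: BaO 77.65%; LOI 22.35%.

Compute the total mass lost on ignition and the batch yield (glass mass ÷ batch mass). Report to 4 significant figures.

LOI loss = 249.3 pbw; glass = 2413 pbw; yield = 90.64%

The working math keeps full precision from first step to last. Intermediates are printed (rounded to 4 significant figures) between the steps — exactly one rounding is applied to each reported number — the derived quantities are re-derived using the weight values per 2413 pbw of glass in exact precision (ignition loss, yield, the six compositions, totals, net glass mass) exactly as printed in question or answer.
LOI of each material in turn:
  Magnesite: 260.3 × 0.5238 = 136.3 pbw
  TiO2: 238.0 × 0.01000 = 2.380 pbw
  Glass-grade sand: 1229 × 0.002000 = 2.458 pbw
  Calcined alumina: 316.5 × 0.004000 = 1.266 pbw
  Spodumene: 150.6 × 0.01520 = 2.289 pbw
  Barium carbonate: 467.9 × 0.2235 = 104.6 pbw
Total LOI = 249.3 pbw
Glass = batch − LOI = 2662 − 249.3 = 2413 pbw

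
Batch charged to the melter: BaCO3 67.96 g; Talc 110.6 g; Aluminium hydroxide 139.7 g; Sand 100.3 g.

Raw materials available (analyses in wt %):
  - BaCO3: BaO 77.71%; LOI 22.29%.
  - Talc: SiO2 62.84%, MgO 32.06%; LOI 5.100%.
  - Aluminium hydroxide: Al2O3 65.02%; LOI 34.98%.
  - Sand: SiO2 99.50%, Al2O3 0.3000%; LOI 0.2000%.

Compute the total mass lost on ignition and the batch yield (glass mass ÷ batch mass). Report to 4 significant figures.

LOI loss = 69.86 g; glass = 348.7 g; yield = 83.31%

Every computation maintains exact precision at each step — intermediates appear, with 4-significant-figure rounding, as written; every reported figure carries a single rounding — the derived quantities (yield, the four compositions, ignition loss, net glass mass, totals) are carried using the weight values on 348.7 g of glass at full float precision, as given in the problem or the answer.
LOI of each material in turn:
  BaCO3: 67.96 × 0.2229 = 15.15 g
  Talc: 110.6 × 0.05100 = 5.641 g
  Aluminium hydroxide: 139.7 × 0.3498 = 48.87 g
  Sand: 100.3 × 0.002000 = 0.2006 g
Total LOI = 69.86 g
Glass = batch − LOI = 418.6 − 69.86 = 348.7 g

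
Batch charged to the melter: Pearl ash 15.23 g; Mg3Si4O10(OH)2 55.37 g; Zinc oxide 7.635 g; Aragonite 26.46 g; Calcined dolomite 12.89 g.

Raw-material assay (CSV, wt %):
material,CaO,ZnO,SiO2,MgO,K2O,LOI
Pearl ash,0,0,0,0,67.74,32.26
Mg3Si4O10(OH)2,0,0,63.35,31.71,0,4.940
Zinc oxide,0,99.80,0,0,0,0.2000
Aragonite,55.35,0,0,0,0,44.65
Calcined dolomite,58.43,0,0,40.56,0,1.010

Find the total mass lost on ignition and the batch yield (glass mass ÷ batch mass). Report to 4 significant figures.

Every computation keeps full float precision through every step — the intermediate values are shown rounded to four significant figures in the working; a single rounding finalizes every reported number. All derived quantities, which include totals, the five compositions, the yield, ignition loss, glass mass, are rebuilt in full float precision, precisely as stated by either problem or answer, from the weighed amounts at 97.98 g of glass.
Loss on ignition, line by line:
  Pearl ash: 15.23 × 0.3226 = 4.913 g
  Mg3Si4O10(OH)2: 55.37 × 0.04940 = 2.735 g
  Zinc oxide: 7.635 × 0.002000 = 0.01527 g
  Aragonite: 26.46 × 0.4465 = 11.81 g
  Calcined dolomite: 12.89 × 0.01010 = 0.1302 g
Total LOI = 19.61 g
Glass = batch − LOI = 117.6 − 19.61 = 97.98 g

LOI loss = 19.61 g; glass = 97.98 g; yield = 83.32%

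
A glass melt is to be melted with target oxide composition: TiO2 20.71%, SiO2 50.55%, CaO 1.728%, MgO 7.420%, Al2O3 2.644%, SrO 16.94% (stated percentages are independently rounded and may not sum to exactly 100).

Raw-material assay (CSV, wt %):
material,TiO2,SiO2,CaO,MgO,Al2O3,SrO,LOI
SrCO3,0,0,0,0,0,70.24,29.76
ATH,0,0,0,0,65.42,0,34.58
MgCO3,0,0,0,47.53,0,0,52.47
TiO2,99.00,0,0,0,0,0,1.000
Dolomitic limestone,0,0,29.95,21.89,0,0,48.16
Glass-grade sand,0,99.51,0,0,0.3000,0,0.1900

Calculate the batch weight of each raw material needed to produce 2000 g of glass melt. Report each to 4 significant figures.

Batch per 2000 g glass melt:
  SrCO3: 482.3 g
  ATH: 76.17 g
  MgCO3: 259.1 g
  TiO2: 418.4 g
  Dolomitic limestone: 115.4 g
  Glass-grade sand: 1016 g
Total batch = 2367 g; LOI loss = 367.5 g; yield = 84.48%

The working math holds full precision from start to finish. Values along the way are printed, rounded to four significant digits, when written out — every reported figure is rounded exactly once. Derived quantities, including glass mass, the totals, the yield, the six compositions, LOI, are rebuilt from the weighed amounts for 2000 g of glass at full float precision, as quoted within the problem or answer text.
Oxide-by-oxide targets in 2000 g glass melt:
  TiO2: 20.71% × 2000 = 414.2 g
  SiO2: 50.55% × 2000 = 1011 g
  CaO: 1.728% × 2000 = 34.56 g
  MgO: 7.420% × 2000 = 148.4 g
  Al2O3: 2.644% × 2000 = 52.88 g
  SrO: 16.94% × 2000 = 338.8 g
Balance tally, oxide-wise, with the batch weights as given, versus the basis set out (delivered sums recover each target once rounding is allowed for):
  TiO2: 418.4·0.9900 = 414.2 g (target 414.2 g)
  SiO2: 1016·0.9951 = 1011 g (target 1011 g)
  CaO: 115.4·0.2995 = 34.56 g (target 34.56 g)
  MgO: 259.1·0.4753 + 115.4·0.2189 = 148.4 g (target 148.4 g)
  Al2O3: 76.17·0.6542 + 1016·0.003000 = 52.88 g (target 52.88 g)
  SrO: 482.3·0.7024 = 338.8 g (target 338.8 g)
Glass-mass sanity pass: batch Σ − ignition loss = 2000 g (the targets, summed, come to 2000 g; with the basis standing at 2000 g — gaps are rounding artifacts).
Adding the batch up: Σ batch = 2367 g; Σ batch·LOI gives LOI loss = 367.5 g; yield: glass divided by total = 84.48%.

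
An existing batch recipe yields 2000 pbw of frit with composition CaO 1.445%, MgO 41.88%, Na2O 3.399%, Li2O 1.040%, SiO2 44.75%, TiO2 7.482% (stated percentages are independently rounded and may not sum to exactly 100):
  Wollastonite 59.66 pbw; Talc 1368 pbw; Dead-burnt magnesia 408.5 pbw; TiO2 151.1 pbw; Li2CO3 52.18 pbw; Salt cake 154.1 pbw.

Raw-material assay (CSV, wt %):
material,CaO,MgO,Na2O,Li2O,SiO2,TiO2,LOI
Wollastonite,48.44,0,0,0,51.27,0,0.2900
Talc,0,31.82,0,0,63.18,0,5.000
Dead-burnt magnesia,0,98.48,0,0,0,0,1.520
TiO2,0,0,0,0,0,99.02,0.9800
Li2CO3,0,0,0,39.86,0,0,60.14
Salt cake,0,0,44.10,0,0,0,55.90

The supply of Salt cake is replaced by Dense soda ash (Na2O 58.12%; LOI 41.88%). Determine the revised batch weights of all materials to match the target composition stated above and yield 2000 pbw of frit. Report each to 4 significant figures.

Rounding to four significant digits applies to every mid-chain value as displayed. The whole derivation maintains exact precision in all steps. Every reported result is rounded exactly once — the derived quantities are rebuilt starting from the weights per 2000 pbw of glass in full float precision (LOI, glass mass, six oxide percentages, totals, yield), as set out in either problem or answer.
The oxide mass targets at 2000 pbw frit:
  CaO: 1.445% × 2000 = 28.90 pbw
  MgO: 41.88% × 2000 = 837.6 pbw
  Na2O: 3.399% × 2000 = 67.98 pbw
  Li2O: 1.040% × 2000 = 20.80 pbw
  SiO2: 44.75% × 2000 = 895.0 pbw
  TiO2: 7.482% × 2000 = 149.6 pbw
A balance pass over the oxides, with the batch weights as given, against the basis in use (each sum matches its target mass within answer rounding):
  CaO: 59.66·0.4844 = 28.90 pbw (target 28.90 pbw)
  MgO: 1368·0.3182 + 408.5·0.9848 = 837.6 pbw (target 837.6 pbw)
  Na2O: 117.0·0.5812 = 68.00 pbw (target 67.98 pbw)
  Li2O: 52.18·0.3986 = 20.80 pbw (target 20.80 pbw)
  SiO2: 59.66·0.5127 + 1368·0.6318 = 894.9 pbw (target 895.0 pbw)
  TiO2: 151.1·0.9902 = 149.6 pbw (target 149.6 pbw)
Consistency of the glass mass: whole batch net of LOI = 2000 pbw (the targets, summed, come to 2000 pbw; with the basis standing at 2000 pbw — gaps are rounding artifacts).
Whole-batch sum: Σ batch = 2156 pbw; the LOI term Σ batch·LOI equals 156.6 pbw; glass ÷ batch gives a yield of 92.74%.

Revised batch per 2000 pbw frit:
  Wollastonite: 59.66 pbw
  Talc: 1368 pbw
  Dead-burnt magnesia: 408.5 pbw
  TiO2: 151.1 pbw
  Li2CO3: 52.18 pbw
  Dense soda ash: 117.0 pbw
Total batch = 2156 pbw; LOI loss = 156.6 pbw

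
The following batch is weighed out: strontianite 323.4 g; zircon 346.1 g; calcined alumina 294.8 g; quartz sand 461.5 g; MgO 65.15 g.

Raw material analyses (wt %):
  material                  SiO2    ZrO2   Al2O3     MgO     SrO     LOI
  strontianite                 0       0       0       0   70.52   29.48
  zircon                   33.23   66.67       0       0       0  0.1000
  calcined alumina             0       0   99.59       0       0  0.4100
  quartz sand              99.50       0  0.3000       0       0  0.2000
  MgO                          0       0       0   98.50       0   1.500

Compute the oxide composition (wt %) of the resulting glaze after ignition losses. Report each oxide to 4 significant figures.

Rounding to four significant figures extends to each intermediate as displayed. All arithmetic keeps exact precision at all times — a single rounding completes every reported result — derived quantities are re-derived in full float precision (totals, yield, net glass mass, ignition loss, five oxide percentages) starting from the weights on 1392 g of glass, precisely as stated by the problem or the answer.
What the batch supplies per oxide:
  SiO2: 346.1·0.3323 + 461.5·0.9950 = 574.2 g
  ZrO2: 346.1·0.6667 = 230.7 g
  Al2O3: 294.8·0.9959 + 461.5·0.003000 = 295.0 g
  MgO: 65.15·0.9850 = 64.17 g
  SrO: 323.4·0.7052 = 228.1 g
LOI: 323.4·0.2948 + 346.1·0.001000 + 294.8·0.004100 + 461.5·0.002000 + 65.15·0.01500 = 98.79 g
The glass mass, total less LOI, = 1491 − 98.79 = 1392 g (= the summed oxide contributions)
wt %: oxide over glass, times 100

Glass mass = 1392 g (batch 1491 − LOI 98.79).
Composition: SiO2 41.25%, ZrO2 16.57%, Al2O3 21.19%, MgO 4.610%, SrO 16.38%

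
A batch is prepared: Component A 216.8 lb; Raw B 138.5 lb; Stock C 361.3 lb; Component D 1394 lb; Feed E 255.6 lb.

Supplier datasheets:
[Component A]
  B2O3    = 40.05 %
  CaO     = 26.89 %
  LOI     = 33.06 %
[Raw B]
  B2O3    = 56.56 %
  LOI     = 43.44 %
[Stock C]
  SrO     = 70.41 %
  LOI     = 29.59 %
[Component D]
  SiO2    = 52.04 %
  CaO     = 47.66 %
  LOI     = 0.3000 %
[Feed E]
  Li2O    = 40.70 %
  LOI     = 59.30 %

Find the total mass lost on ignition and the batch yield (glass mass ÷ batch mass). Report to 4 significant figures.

LOI loss = 394.5 lb; glass = 1972 lb; yield = 83.33%

All arithmetic carries full float precision throughout — rounding to four significant digits extends to each mid-chain value as shown. Each reported value takes exactly one rounding. All derived quantities are recomputed from the weighed amounts for 1972 lb of glass in exact precision (the five compositions, yield, glass mass, the totals, LOI) as set out in the problem or the answer.
Ignition loss by material:
  Component A: 216.8 × 0.3306 = 71.67 lb
  Raw B: 138.5 × 0.4344 = 60.16 lb
  Stock C: 361.3 × 0.2959 = 106.9 lb
  Component D: 1394 × 0.003000 = 4.182 lb
  Feed E: 255.6 × 0.5930 = 151.6 lb
Total LOI = 394.5 lb
Glass = batch − LOI = 2366 − 394.5 = 1972 lb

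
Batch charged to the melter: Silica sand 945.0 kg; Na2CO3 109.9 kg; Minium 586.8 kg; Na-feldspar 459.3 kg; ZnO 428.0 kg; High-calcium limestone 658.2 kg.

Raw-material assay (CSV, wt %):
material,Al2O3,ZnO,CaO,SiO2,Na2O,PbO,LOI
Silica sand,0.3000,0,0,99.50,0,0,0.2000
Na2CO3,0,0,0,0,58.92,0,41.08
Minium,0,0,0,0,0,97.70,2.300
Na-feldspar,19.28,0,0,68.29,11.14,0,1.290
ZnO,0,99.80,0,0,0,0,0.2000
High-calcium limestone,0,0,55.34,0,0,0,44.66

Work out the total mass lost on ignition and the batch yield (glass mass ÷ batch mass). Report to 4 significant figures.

LOI loss = 361.3 kg; glass = 2826 kg; yield = 88.67%

The intermediate values appear, rounded to four significant digits, at each printed step; each numeric step runs at full precision through every step. Every reported number undergoes a single rounding; derived quantities (six oxide percentages, net glass mass, LOI, the totals, the yield) are re-derived from the batch weights at 2826 kg of glass in exact precision, as quoted within the problem or the answer.
Loss on ignition, line by line:
  Silica sand: 945.0 × 0.002000 = 1.890 kg
  Na2CO3: 109.9 × 0.4108 = 45.15 kg
  Minium: 586.8 × 0.02300 = 13.50 kg
  Na-feldspar: 459.3 × 0.01290 = 5.925 kg
  ZnO: 428.0 × 0.002000 = 0.8560 kg
  High-calcium limestone: 658.2 × 0.4466 = 294.0 kg
Total LOI = 361.3 kg
Glass = batch − LOI = 3187 − 361.3 = 2826 kg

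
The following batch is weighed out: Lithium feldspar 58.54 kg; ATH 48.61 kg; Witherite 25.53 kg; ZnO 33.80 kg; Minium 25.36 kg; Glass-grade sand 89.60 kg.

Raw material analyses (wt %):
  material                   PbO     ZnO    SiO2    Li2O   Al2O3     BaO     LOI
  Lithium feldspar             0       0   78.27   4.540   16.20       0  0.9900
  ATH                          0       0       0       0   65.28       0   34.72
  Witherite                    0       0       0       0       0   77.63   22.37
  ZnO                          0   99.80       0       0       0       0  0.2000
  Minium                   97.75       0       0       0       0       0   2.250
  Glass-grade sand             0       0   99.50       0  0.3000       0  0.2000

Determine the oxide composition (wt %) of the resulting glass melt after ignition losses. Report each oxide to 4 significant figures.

Glass mass = 257.5 kg (batch 281.4 − LOI 23.99).
Composition: PbO 9.629%, ZnO 13.10%, SiO2 52.43%, Li2O 1.032%, Al2O3 16.11%, BaO 7.698%

Values along the way are shown (rounded to four significant figures) in the printout. Full precision is carried in every operation — exactly one rounding is applied to each reported value; all derived quantities are computed from the batch weights on 257.5 kg of glass in full precision (LOI, glass mass, the six compositions, totals, yield), as set out in problem or answer.
Oxide-by-oxide delivered mass:
  PbO: 25.36·0.9775 = 24.79 kg
  ZnO: 33.80·0.9980 = 33.73 kg
  SiO2: 58.54·0.7827 + 89.60·0.9950 = 135.0 kg
  Li2O: 58.54·0.04540 = 2.658 kg
  Al2O3: 58.54·0.1620 + 48.61·0.6528 + 89.60·0.003000 = 41.48 kg
  BaO: 25.53·0.7763 = 19.82 kg
LOI: 58.54·0.009900 + 48.61·0.3472 + 25.53·0.2237 + 33.80·0.002000 + 25.36·0.02250 + 89.60·0.002000 = 23.99 kg
Glass mass = batch − LOI = 281.4 − 23.99 = 257.5 kg (= Σ oxide masses)
percent share: oxide ÷ glass, ×100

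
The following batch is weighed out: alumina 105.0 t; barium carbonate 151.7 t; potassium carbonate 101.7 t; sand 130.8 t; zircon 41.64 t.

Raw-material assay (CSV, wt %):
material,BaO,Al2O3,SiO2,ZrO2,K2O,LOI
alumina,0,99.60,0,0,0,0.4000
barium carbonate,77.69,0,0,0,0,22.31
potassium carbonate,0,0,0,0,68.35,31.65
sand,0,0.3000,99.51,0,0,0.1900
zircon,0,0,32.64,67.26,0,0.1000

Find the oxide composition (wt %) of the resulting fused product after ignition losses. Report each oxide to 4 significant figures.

Every computation maintains full precision from start to finish; intermediates appear, with 4-significant-digit rounding, alongside each step; exactly one rounding goes into every reported value. Derived quantities are computed in exact precision (the five compositions, totals, glass mass, the yield, ignition loss) using the weight values at 464.1 t of glass as they appear in the question or the answer.
What the batch supplies per oxide:
  BaO: 151.7·0.7769 = 117.9 t
  Al2O3: 105.0·0.9960 + 130.8·0.003000 = 105.0 t
  SiO2: 130.8·0.9951 + 41.64·0.3264 = 143.8 t
  ZrO2: 41.64·0.6726 = 28.01 t
  K2O: 101.7·0.6835 = 69.51 t
LOI: 105.0·0.004000 + 151.7·0.2231 + 101.7·0.3165 + 130.8·0.001900 + 41.64·0.001000 = 66.74 t
Net of LOI, the glass mass = 530.8 − 66.74 = 464.1 t (equal to the oxide-mass sum)
each wt % is 100 × oxide ÷ glass

Glass mass = 464.1 t (batch 530.8 − LOI 66.74).
Composition: BaO 25.39%, Al2O3 22.62%, SiO2 30.97%, ZrO2 6.035%, K2O 14.98%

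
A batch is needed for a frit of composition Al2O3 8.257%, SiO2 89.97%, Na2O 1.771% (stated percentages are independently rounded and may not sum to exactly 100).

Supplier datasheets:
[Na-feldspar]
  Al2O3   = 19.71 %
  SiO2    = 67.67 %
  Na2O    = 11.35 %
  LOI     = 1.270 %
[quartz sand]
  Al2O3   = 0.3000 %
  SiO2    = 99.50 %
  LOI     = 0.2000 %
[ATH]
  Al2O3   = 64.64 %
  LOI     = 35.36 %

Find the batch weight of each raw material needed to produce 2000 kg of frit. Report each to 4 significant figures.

Batch per 2000 kg frit:
  Na-feldspar: 312.1 kg
  quartz sand: 1596 kg
  ATH: 152.9 kg
Total batch = 2061 kg; LOI loss = 61.22 kg; yield = 97.03%

The whole derivation keeps exact precision at each step. Working values appear with 4-significant-digit rounding alongside each step; every reported result is rounded exactly once. All derived quantities are computed in exact precision (three oxide percentages, ignition loss, the yield, the totals, net glass mass) from the batch weights on 2000 kg of glass, as quoted within the question or the answer.
Oxide-by-oxide targets in 2000 kg frit:
  Al2O3: 8.257% × 2000 = 165.1 kg
  SiO2: 89.97% × 2000 = 1799 kg
  Na2O: 1.771% × 2000 = 35.42 kg
Per-oxide balance check using the reported weights, per the basis as stated (summed amounts equal target values exact up to rounding of places):
  Al2O3: 312.1·0.1971 + 1596·0.003000 + 152.9·0.6464 = 165.1 kg (target 165.1 kg)
  SiO2: 312.1·0.6767 + 1596·0.9950 = 1799 kg (target 1799 kg)
  Na2O: 312.1·0.1135 = 35.42 kg (target 35.42 kg)
Glass mass check: batch total minus LOI = 2000 kg (the targets, summed, come to 2000 kg; versus the stated basis of 2000 kg — any gap is answer rounding).
Batch grand total — Σ batch = 2061 kg; the LOI term Σ batch·LOI equals 61.22 kg; glass ÷ batch gives a yield of 97.03%.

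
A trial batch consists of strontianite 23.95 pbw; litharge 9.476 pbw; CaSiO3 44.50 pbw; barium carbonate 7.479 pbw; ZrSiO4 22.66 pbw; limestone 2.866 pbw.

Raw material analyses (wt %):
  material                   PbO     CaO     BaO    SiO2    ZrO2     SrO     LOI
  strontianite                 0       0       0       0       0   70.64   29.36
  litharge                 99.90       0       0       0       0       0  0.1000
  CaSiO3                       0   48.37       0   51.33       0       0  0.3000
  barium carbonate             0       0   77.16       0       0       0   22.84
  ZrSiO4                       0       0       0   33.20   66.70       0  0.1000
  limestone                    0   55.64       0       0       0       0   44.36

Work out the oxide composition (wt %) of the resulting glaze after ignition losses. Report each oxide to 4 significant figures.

Glass mass = 100.8 pbw (batch 110.9 − LOI 10.18).
Composition: PbO 9.396%, CaO 22.95%, BaO 5.728%, SiO2 30.14%, ZrO2 15.00%, SrO 16.79%

The intermediate values are displayed (rounded to 4 significant digits) in the working — each numeric step carries full float precision through the solve. A single rounding yields each reported number — all derived quantities, including glass mass, ignition loss, yield, totals, the six compositions, are re-derived from the batch weights on 100.8 pbw of glass at full float precision, as set out in the question or the answer.
Oxide-by-oxide delivered mass:
  PbO: 9.476·0.9990 = 9.467 pbw
  CaO: 44.50·0.4837 + 2.866·0.5564 = 23.12 pbw
  BaO: 7.479·0.7716 = 5.771 pbw
  SiO2: 44.50·0.5133 + 22.66·0.3320 = 30.36 pbw
  ZrO2: 22.66·0.6670 = 15.11 pbw
  SrO: 23.95·0.7064 = 16.92 pbw
LOI: 23.95·0.2936 + 9.476·0.001000 + 44.50·0.003000 + 7.479·0.2284 + 22.66·0.001000 + 2.866·0.4436 = 10.18 pbw
Glass mass = batch − LOI = 110.9 − 10.18 = 100.8 pbw (matching Σ of the oxides)
percent share: oxide ÷ glass, ×100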